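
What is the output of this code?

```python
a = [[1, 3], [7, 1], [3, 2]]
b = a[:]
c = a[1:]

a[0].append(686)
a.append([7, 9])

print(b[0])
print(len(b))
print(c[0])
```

Key concept: slice with nested mutation.
Step by step:
`a = [[1, 3], [7, 1], [3, 2]]` → a = [[1, 3], [7, 1], [3, 2]]
`b = a[:]` → b = [[1, 3], [7, 1], [3, 2]]
`c = a[1:]` → c = [[7, 1], [3, 2]]
`a[0].append(686)` → a = [[1, 3, 686], [7, 1], [3, 2]]; b = [[1, 3, 686], [7, 1], [3, 2]]
`a.append([7, 9])` → a = [[1, 3, 686], [7, 1], [3, 2], [7, 9]]
`print(b[0])` → prints [1, 3, 686]
`print(len(b))` → prints 3
`print(c[0])` → prints [7, 1]

Answer:
[1, 3, 686]
3
[7, 1]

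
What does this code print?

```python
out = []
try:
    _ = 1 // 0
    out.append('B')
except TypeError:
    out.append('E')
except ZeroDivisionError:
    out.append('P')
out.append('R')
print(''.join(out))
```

Execution trace: 'P' (except ZeroDivisionError) → 'R' (after the try/except). Output: PR

Answer: PR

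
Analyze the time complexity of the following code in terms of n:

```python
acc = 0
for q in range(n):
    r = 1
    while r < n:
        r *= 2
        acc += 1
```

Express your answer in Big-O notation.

Each loop level contributes: n × log n. Multiplying the contributions gives O(n log n).

Answer: O(n log n)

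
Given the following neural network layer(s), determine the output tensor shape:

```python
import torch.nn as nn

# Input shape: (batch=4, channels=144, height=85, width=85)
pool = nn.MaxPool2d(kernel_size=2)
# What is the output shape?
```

Input: (4, 144, 85, 85) -> Output: (4, 144, 42, 42)

Answer: (4, 144, 42, 42)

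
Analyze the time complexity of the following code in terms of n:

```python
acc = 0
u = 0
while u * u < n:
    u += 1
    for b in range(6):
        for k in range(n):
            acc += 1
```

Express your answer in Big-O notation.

Each loop level contributes: √n × 1 × n. Multiplying the contributions gives O(n√n).

Answer: O(n√n)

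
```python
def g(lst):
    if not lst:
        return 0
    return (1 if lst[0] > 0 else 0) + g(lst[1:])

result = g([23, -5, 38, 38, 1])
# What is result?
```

Count of positive elements in [23, -5, 38, 38, 1] = 4

Answer: 4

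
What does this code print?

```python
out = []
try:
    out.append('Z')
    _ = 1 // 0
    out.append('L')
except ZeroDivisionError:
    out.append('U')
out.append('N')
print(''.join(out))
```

Execution trace: 'Z' (try body) → 'U' (except ZeroDivisionError) → 'N' (after the try/except). Output: ZUN

Answer: ZUN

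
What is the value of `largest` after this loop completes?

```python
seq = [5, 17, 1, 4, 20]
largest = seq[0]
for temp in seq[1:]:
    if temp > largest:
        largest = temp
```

Maximum of [5, 17, 1, 4, 20]
`largest` takes the values: 5 → 17 → 20

Answer: 20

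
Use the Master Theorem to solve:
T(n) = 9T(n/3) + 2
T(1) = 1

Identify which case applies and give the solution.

a=9, b=3, f(n)=2. log_3(9) = 2. Since c=0 < 2, Case 1 applies: T(n) = Θ(n^log_b(a)) = O(n^2).

Answer: O(n^2) - Case 1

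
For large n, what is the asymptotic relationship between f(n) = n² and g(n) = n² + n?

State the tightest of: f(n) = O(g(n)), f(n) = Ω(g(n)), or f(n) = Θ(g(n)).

n² vs n² + n: f(n) = Θ(g(n)) — they are asymptotically equivalent (lower-order n term is dominated).

Answer: f(n) = Θ(g(n)) — they are asymptotically equivalent (lower-order n term is dominated).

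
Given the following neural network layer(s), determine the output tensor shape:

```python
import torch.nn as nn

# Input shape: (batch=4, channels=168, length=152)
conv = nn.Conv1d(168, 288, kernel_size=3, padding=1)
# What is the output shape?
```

Input: (4, 168, 152) -> Output: (4, 288, 152)

Answer: (4, 288, 152)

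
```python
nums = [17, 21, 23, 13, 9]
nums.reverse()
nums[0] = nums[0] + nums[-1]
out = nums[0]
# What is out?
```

Trace:
`nums = [17, 21, 23, 13, 9]` → nums = [17, 21, 23, 13, 9]
`nums.reverse()` → nums = [9, 13, 23, 21, 17]
`nums[0] = nums[0] + nums[-1]` → nums = [26, 13, 23, 21, 17]
`out = nums[0]` → out = 26
So out = 26

Answer: 26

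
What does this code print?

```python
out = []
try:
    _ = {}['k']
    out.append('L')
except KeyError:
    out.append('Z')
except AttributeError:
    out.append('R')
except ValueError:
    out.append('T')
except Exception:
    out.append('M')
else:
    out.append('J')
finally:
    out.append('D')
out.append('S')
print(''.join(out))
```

Execution trace: 'Z' (except KeyError) → 'D' (finally) → 'S' (after the try/except). Output: ZDS

Answer: ZDS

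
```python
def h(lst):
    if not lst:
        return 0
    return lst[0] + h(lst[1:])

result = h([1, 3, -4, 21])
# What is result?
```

1 + 3 + (-4) + 21 + 0 = 21

Answer: 21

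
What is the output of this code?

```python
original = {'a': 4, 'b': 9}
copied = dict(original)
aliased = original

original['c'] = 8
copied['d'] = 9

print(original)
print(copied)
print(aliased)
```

Key concept: dict() creates copy, assignment creates alias.
Step by step:
`original = {'a': 4, 'b': 9}` → original = {'a': 4, 'b': 9}
`copied = dict(original)` → copied = {'a': 4, 'b': 9}
`aliased = original` → aliased = {'a': 4, 'b': 9} (same object as original)
`original['c'] = 8` → original = {'a': 4, 'b': 9, 'c': 8} (same object as aliased); aliased = {'a': 4, 'b': 9, 'c': 8} (same object as original)
`copied['d'] = 9` → copied = {'a': 4, 'b': 9, 'd': 9}
`print(original)` → prints {'a': 4, 'b': 9, 'c': 8}
`print(copied)` → prints {'a': 4, 'b': 9, 'd': 9}
`print(aliased)` → prints {'a': 4, 'b': 9, 'c': 8}

Answer:
{'a': 4, 'b': 9, 'c': 8}
{'a': 4, 'b': 9, 'd': 9}
{'a': 4, 'b': 9, 'c': 8}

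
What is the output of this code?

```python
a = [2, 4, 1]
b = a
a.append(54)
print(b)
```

Key concept: basic list aliasing.
Step by step:
`a = [2, 4, 1]` → a = [2, 4, 1]
`b = a` → b = [2, 4, 1] (same object as a)
`a.append(54)` → a = [2, 4, 1, 54] (same object as b); b = [2, 4, 1, 54] (same object as a)
`print(b)` → prints [2, 4, 1, 54]

Answer: [2, 4, 1, 54]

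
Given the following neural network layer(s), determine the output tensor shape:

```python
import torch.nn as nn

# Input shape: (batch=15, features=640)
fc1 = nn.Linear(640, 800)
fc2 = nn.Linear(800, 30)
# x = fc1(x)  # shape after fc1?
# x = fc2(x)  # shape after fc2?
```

Input: (15, 640) -> after fc1: (15, 800) -> Output: (15, 30)

Answer: (15, 30)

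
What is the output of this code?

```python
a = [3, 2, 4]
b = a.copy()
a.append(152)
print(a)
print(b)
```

Key concept: list.copy() creates independent copy.
Step by step:
`a = [3, 2, 4]` → a = [3, 2, 4]
`b = a.copy()` → b = [3, 2, 4]
`a.append(152)` → a = [3, 2, 4, 152]
`print(a)` → prints [3, 2, 4, 152]
`print(b)` → prints [3, 2, 4]

Answer:
[3, 2, 4, 152]
[3, 2, 4]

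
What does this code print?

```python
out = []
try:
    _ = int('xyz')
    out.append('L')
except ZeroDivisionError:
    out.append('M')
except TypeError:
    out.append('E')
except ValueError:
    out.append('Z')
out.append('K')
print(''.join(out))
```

Execution trace: 'Z' (except ValueError) → 'K' (after the try/except). Output: ZK

Answer: ZK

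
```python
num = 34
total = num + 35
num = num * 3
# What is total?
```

Trace:
`num = 34` → num = 34
`total = num + 35` → total = 69
`num = num * 3` → num = 102
So total = 69

Answer: 69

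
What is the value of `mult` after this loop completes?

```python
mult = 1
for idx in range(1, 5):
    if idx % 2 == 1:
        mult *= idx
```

Product of odd numbers 1 to 4
`mult` takes the values: 1 → 3

Answer: 3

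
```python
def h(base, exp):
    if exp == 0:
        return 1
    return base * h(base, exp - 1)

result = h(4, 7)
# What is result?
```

h(4, 7) = 4 * 4 * 4 * 4 * 4 * 4 * 4 = 16384

Answer: 16384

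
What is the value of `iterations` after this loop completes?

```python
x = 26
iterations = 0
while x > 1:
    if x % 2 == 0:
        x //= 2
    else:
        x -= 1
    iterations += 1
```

Steps to reduce 26 to 1
`iterations` takes the values: 0 → 1 → 2 → 3 → 4 → 5 → 6

Answer: 6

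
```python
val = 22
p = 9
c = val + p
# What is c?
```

Trace:
`val = 22` → val = 22
`p = 9` → p = 9
`c = val + p` → c = 31
So c = 31

Answer: 31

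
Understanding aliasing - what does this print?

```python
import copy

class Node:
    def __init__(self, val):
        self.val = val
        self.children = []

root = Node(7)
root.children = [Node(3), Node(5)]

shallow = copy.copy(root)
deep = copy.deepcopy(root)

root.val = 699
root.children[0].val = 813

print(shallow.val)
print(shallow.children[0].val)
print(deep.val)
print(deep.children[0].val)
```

Key concept: deep copy with custom objects.
Step by step:
`root = Node(7)` → root = Node(val=7, children=[])
`root.children = [Node(3), Node(5)]` → root = Node(val=7, children=[Node(val=3, children=[]), Node(val=5, children=[])])
`shallow = copy.copy(root)` → shallow = Node(val=7, children=[Node(val=3, children=[]), Node(val=5, children=[])])
`deep = copy.deepcopy(root)` → deep = Node(val=7, children=[Node(val=3, children=[]), Node(val=5, children=[])])
`root.val = 699` → root = Node(val=699, children=[Node(val=3, children=[]), Node(val=5, children=[])])
`root.children[0].val = 813` → root = Node(val=699, children=[Node(val=813, children=[]), Node(val=5, children=[])]); shallow = Node(val=7, children=[Node(val=813, children=[]), Node(val=5, children=[])])
`print(shallow.val)` → prints 7
`print(shallow.children[0].val)` → prints 813
`print(deep.val)` → prints 7
`print(deep.children[0].val)` → prints 3

Answer:
7
813
7
3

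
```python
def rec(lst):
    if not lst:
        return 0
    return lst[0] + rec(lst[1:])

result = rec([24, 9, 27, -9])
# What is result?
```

24 + 9 + 27 + (-9) + 0 = 51

Answer: 51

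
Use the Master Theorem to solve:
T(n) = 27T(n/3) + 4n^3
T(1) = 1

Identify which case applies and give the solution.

a=27, b=3, f(n)=4n^3. log_3(27) = 3. Since c=3 = 3, Case 2 applies: T(n) = Θ(n^log_b(a) · log n) = O(n^3 log n).

Answer: O(n^3 log n) - Case 2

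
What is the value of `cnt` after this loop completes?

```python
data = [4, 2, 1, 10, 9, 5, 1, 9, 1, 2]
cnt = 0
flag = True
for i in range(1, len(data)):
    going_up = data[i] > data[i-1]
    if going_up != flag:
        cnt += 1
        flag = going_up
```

Count direction changes in [4, 2, 1, 10, 9, 5, 1, 9, 1, 2]
`cnt` takes the values: 0 → 1 → 2 → 3 → 4 → 5 → 6

Answer: 6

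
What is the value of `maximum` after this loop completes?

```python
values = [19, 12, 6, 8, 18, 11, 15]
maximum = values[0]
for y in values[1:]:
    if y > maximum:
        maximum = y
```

Maximum of [19, 12, 6, 8, 18, 11, 15]
`maximum` takes the values: 19

Answer: 19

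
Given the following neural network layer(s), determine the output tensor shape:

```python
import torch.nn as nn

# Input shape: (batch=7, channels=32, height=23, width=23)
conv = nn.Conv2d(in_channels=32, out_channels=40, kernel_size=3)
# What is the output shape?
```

Input: (7, 32, 23, 23) -> Output: (7, 40, 21, 21)

Answer: (7, 40, 21, 21)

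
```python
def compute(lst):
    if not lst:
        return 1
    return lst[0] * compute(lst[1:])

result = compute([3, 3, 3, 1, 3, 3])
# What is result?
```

Product over [3, 3, 3, 1, 3, 3] = 3 * 3 * 3 * 1 * 3 * 3 = 243

Answer: 243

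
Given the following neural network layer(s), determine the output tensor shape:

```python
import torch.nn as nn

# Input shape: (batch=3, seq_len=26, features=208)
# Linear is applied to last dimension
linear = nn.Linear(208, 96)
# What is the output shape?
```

Input: (3, 26, 208) -> Output: (3, 26, 96)

Answer: (3, 26, 96)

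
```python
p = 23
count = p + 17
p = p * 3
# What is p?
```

Trace:
`p = 23` → p = 23
`count = p + 17` → count = 40
`p = p * 3` → p = 69
So p = 69

Answer: 69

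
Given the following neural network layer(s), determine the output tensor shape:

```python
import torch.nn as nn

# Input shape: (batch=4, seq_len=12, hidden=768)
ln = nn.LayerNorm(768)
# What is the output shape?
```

Input: (4, 12, 768) -> Output: (4, 12, 768)

Answer: (4, 12, 768)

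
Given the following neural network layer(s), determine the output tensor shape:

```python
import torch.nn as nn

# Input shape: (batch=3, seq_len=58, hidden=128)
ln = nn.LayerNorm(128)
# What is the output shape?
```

Input: (3, 58, 128) -> Output: (3, 58, 128)

Answer: (3, 58, 128)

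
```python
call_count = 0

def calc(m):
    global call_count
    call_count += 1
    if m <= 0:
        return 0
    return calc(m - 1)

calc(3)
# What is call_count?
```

Linear recursion stepping by 1: 4 calls from m=3 down to ≤0.

Answer: 4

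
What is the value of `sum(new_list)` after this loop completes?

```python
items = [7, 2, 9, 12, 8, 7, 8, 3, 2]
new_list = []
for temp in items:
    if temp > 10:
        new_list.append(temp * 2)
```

Sum of doubled values > 10
`new_list` takes the values: [] → [24]
So `sum(new_list)` = 24

Answer: 24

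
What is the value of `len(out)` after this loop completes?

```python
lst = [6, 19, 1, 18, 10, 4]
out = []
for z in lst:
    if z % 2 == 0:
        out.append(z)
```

Count even numbers in [6, 19, 1, 18, 10, 4]
`out` takes the values: [] → [6] → [6, 18] → [6, 18, 10] → [6, 18, 10, 4]
So `len(out)` = 4

Answer: 4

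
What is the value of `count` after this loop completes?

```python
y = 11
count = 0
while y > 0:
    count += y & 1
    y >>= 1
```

Count set bits in 11 (binary: 0b1011)
`count` takes the values: 0 → 1 → 2 → 3

Answer: 3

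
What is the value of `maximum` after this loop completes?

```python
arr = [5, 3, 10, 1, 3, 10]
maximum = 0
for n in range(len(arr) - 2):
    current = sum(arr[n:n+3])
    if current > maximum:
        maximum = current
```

Max sum of 3-element window in [5, 3, 10, 1, 3, 10]
`maximum` takes the values: 0 → 18

Answer: 18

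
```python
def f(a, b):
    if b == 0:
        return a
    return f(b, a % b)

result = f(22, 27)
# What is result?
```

f(22, 27) -> f(27, 22) -> f(22, 5) -> f(5, 2) -> f(2, 1) -> f(1, 0) -> 1

Answer: 1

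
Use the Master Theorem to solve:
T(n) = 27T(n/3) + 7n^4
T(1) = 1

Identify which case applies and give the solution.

a=27, b=3, f(n)=7n^4. log_3(27) = 3. Since c=4 > 3 and the regularity condition holds (27(n/3)^4 = (27/3^4)n^4 with 27/3^4 < 1), Case 3 applies: T(n) = Θ(f(n)) = O(n^4).

Answer: O(n^4) - Case 3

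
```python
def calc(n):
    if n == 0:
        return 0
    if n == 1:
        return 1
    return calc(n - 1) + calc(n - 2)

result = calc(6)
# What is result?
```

Build up from base cases: calc(0)=0, calc(1)=1, calc(2)=1, calc(3)=2, calc(4)=3, calc(5)=5, calc(6)=8

Answer: 8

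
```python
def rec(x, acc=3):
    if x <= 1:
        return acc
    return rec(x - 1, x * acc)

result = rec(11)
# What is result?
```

Accumulator trace (n, acc): (11, 3) -> (10, 33) -> (9, 330) -> (8, 2970) -> (7, 23760) -> (6, 166320) -> (5, 997920) -> (4, 4989600) -> (3, 19958400) -> (2, 59875200) -> (1, 119750400) -> return 119750400

Answer: 119750400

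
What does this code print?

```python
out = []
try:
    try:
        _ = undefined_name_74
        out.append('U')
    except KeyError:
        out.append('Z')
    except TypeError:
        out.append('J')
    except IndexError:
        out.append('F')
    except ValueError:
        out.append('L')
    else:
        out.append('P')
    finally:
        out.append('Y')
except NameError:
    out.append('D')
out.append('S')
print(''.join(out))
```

Execution trace: 'Y' (finally) → 'D' (outer except NameError) → 'S' (after the try/except). Output: YDS

Answer: YDS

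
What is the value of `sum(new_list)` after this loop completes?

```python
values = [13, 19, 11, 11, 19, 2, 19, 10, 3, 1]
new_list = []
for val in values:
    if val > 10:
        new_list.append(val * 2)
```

Sum of doubled values > 10
`new_list` takes the values: [] → [26] → [26, 38] → [26, 38, 22] → [26, 38, 22, 22] → [26, 38, 22, 22, 38] → [26, 38, 22, 22, 38, 38]
So `sum(new_list)` = 184

Answer: 184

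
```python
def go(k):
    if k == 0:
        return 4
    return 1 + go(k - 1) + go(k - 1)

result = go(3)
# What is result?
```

go(k) = 1 + 2·go(k-1), go(0)=4. Closed form: (4+1)·2^3 - 1 = 39.

Answer: 39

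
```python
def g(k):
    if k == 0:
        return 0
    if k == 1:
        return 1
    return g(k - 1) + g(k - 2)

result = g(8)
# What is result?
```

Build up from base cases: g(0)=0, g(1)=1, g(2)=1, g(3)=2, g(4)=3, g(5)=5, g(6)=8, ..., g(8)=21

Answer: 21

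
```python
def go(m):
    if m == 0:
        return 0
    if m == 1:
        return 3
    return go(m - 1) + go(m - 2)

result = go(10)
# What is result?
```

Build up from base cases: go(0)=0, go(1)=3, go(2)=3, go(3)=6, go(4)=9, go(5)=15, go(6)=24, ..., go(10)=165

Answer: 165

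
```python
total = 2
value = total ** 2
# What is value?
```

Trace:
`total = 2` → total = 2
`value = total ** 2` → value = 4
So value = 4

Answer: 4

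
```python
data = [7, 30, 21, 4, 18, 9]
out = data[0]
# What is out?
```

Trace:
`data = [7, 30, 21, 4, 18, 9]` → data = [7, 30, 21, 4, 18, 9]
`out = data[0]` → out = 7
So out = 7

Answer: 7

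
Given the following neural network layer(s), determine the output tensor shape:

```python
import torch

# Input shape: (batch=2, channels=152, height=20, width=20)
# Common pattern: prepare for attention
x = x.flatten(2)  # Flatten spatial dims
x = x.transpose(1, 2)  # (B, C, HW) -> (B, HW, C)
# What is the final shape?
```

Input: (2, 152, 20, 20) -> after flatten(2): (2, 152, 400) -> Output: (2, 400, 152)

Answer: (2, 400, 152)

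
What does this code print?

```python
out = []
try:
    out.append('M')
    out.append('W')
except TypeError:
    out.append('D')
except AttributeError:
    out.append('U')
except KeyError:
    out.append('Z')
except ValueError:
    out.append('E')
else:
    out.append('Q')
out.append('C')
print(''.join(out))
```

Execution trace: 'M' (try body) → 'W' (try body, no exception) → 'Q' (else) → 'C' (after the try/except). Output: MWQC

Answer: MWQC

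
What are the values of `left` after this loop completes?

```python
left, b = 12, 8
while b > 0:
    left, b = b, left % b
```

GCD of 12 and 8
`left` takes the values: 12 → 8 → 4

Answer: 4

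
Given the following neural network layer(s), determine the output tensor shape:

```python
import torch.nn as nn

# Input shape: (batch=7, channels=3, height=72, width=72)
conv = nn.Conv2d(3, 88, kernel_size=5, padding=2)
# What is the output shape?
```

Input: (7, 3, 72, 72) -> Output: (7, 88, 72, 72)

Answer: (7, 88, 72, 72)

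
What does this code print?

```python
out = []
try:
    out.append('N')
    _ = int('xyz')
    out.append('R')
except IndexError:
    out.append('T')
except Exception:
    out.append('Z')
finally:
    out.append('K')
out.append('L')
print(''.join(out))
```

Execution trace: 'N' (try body) → 'Z' (except Exception) → 'K' (finally) → 'L' (after the try/except). Output: NZKL

Answer: NZKL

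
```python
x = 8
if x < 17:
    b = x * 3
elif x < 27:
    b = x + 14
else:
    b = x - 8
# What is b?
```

Trace:
`x = 8` → x = 8
`if x < 17: ...` → x < 17 is True → b = 24
So b = 24

Answer: 24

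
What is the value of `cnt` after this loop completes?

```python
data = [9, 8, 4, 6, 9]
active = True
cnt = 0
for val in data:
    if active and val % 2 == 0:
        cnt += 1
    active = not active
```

Count even values at even positions
`cnt` takes the values: 0 → 1

Answer: 1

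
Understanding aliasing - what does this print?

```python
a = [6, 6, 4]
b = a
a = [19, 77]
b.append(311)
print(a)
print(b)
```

Key concept: rebinding vs mutation: a is rebound to a new list, b still points at the original.
Step by step:
`a = [6, 6, 4]` → a = [6, 6, 4]
`b = a` → b = [6, 6, 4] (same object as a)
`a = [19, 77]` → a = [19, 77]
`b.append(311)` → b = [6, 6, 4, 311]
`print(a)` → prints [19, 77]
`print(b)` → prints [6, 6, 4, 311]

Answer:
[19, 77]
[6, 6, 4, 311]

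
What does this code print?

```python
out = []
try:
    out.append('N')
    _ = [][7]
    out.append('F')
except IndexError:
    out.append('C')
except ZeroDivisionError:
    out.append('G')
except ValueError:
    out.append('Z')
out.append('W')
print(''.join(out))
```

Execution trace: 'N' (try body) → 'C' (except IndexError) → 'W' (after the try/except). Output: NCW

Answer: NCW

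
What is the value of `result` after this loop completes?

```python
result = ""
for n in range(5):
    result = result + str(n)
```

Concatenate digits 0 to 4
`result` takes the values: "" → "0" → "01" → "012" → "0123" → "01234"

Answer: "01234"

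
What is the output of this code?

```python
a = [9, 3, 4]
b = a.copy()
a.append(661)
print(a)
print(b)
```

Key concept: list.copy() creates independent copy.
Step by step:
`a = [9, 3, 4]` → a = [9, 3, 4]
`b = a.copy()` → b = [9, 3, 4]
`a.append(661)` → a = [9, 3, 4, 661]
`print(a)` → prints [9, 3, 4, 661]
`print(b)` → prints [9, 3, 4]

Answer:
[9, 3, 4, 661]
[9, 3, 4]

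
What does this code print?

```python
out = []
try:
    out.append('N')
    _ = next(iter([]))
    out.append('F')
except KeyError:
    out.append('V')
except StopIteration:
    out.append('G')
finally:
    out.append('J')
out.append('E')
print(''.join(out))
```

Execution trace: 'N' (try body) → 'G' (except StopIteration) → 'J' (finally) → 'E' (after the try/except). Output: NGJE

Answer: NGJE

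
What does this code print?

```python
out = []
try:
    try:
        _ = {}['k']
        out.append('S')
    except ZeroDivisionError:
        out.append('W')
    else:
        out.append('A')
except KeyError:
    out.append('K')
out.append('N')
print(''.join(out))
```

Execution trace: 'K' (outer except KeyError) → 'N' (after the try/except). Output: KN

Answer: KN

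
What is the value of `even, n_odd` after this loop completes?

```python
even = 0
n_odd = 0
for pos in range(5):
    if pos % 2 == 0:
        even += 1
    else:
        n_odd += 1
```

Count evens and odds in range(5)
`even, n_odd` takes the values: (0, 0) → (1, 0) → (1, 1) → (2, 1) → (2, 2) → (3, 2)

Answer: 3, 2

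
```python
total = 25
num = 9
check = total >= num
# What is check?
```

Trace:
`total = 25` → total = 25
`num = 9` → num = 9
`check = total >= num` → check = True
So check = True

Answer: True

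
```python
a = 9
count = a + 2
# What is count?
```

Trace:
`a = 9` → a = 9
`count = a + 2` → count = 11
So count = 11

Answer: 11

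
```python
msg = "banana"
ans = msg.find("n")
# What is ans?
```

Trace:
`msg = "banana"` → msg = 'banana'
`ans = msg.find("n")` → ans = 2
So ans = 2

Answer: 2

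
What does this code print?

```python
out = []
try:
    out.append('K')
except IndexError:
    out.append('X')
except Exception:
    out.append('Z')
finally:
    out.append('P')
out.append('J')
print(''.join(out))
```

Execution trace: 'K' (try body, no exception) → 'P' (finally) → 'J' (after the try/except). Output: KPJ

Answer: KPJ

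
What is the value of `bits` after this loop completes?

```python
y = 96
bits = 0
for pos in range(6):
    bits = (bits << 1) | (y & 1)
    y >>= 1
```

Reverse lowest 6 bits of 96
`bits` takes the values: 0 → 1

Answer: 1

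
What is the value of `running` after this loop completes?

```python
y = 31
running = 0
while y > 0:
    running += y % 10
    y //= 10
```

Sum digits of 31
`running` takes the values: 0 → 1 → 4

Answer: 4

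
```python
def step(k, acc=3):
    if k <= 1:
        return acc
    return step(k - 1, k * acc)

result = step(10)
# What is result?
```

Accumulator trace (n, acc): (10, 3) -> (9, 30) -> (8, 270) -> (7, 2160) -> (6, 15120) -> (5, 90720) -> (4, 453600) -> (3, 1814400) -> (2, 5443200) -> (1, 10886400) -> return 10886400

Answer: 10886400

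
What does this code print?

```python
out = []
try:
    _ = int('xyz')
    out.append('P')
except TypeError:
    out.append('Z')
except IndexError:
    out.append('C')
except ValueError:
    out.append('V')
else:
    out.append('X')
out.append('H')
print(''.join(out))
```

Execution trace: 'V' (except ValueError) → 'H' (after the try/except). Output: VH

Answer: VH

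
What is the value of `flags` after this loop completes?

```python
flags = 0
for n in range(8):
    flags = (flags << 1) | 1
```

Build 8 consecutive 1-bits: 0b11111111
`flags` takes the values: 0 → 1 → 3 → 7 → 15 → 31 → 63 → 127 → 255

Answer: 255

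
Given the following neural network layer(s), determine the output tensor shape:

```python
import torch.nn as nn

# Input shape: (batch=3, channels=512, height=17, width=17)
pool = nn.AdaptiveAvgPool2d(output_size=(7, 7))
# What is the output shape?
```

Input: (3, 512, 17, 17) -> Output: (3, 512, 7, 7)

Answer: (3, 512, 7, 7)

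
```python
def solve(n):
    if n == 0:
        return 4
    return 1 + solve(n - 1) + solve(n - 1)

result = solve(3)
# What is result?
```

solve(n) = 1 + 2·solve(n-1), solve(0)=4. Closed form: (4+1)·2^3 - 1 = 39.

Answer: 39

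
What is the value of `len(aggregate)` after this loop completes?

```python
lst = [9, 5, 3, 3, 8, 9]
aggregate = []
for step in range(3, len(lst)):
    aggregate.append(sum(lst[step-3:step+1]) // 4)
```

Number of 4-element averages
`aggregate` takes the values: [] → [5] → [5, 4] → [5, 4, 5]
So `len(aggregate)` = 3

Answer: 3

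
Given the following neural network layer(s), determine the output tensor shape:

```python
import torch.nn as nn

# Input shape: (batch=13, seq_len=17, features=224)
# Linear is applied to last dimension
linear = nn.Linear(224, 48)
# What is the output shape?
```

Input: (13, 17, 224) -> Output: (13, 17, 48)

Answer: (13, 17, 48)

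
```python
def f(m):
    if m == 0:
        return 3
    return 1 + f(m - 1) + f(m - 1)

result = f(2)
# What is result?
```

f(m) = 1 + 2·f(m-1), f(0)=3. Closed form: (3+1)·2^2 - 1 = 15.

Answer: 15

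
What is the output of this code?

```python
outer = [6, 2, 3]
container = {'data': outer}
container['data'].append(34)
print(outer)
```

Key concept: dict holds reference to list.
Step by step:
`outer = [6, 2, 3]` → outer = [6, 2, 3]
`container = {'data': outer}` → container = {'data': [6, 2, 3]}
`container['data'].append(34)` → outer = [6, 2, 3, 34]; container = {'data': [6, 2, 3, 34]}
`print(outer)` → prints [6, 2, 3, 34]

Answer: [6, 2, 3, 34]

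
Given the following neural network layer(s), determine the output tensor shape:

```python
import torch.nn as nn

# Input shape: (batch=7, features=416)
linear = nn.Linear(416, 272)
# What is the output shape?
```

Input: (7, 416) -> Output: (7, 272)

Answer: (7, 272)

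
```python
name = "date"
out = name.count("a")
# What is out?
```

Trace:
`name = "date"` → name = 'date'
`out = name.count("a")` → out = 1
So out = 1

Answer: 1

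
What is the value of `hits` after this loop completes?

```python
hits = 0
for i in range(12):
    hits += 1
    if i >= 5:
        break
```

Loop breaks when i reaches 5, hits is 6
`hits` takes the values: 0 → 1 → 2 → 3 → 4 → 5 → 6

Answer: 6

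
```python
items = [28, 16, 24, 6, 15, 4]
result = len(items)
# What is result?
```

Trace:
`items = [28, 16, 24, 6, 15, 4]` → items = [28, 16, 24, 6, 15, 4]
`result = len(items)` → result = 6
So result = 6

Answer: 6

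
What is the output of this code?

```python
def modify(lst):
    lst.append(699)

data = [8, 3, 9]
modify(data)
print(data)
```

Key concept: function modifies passed list.
Step by step:
`data = [8, 3, 9]` → data = [8, 3, 9]
`modify(data)` → data = [8, 3, 9, 699]
`print(data)` → prints [8, 3, 9, 699]

Answer: [8, 3, 9, 699]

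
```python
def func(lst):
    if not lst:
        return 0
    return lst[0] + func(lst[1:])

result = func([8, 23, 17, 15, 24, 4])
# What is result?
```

8 + 23 + 17 + 15 + 24 + 4 + 0 = 91

Answer: 91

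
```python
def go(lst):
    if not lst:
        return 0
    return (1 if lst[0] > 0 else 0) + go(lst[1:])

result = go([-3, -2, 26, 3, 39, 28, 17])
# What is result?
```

Count of positive elements in [-3, -2, 26, 3, 39, 28, 17] = 5

Answer: 5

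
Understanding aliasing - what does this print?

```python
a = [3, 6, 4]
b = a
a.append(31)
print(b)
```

Key concept: basic list aliasing.
Step by step:
`a = [3, 6, 4]` → a = [3, 6, 4]
`b = a` → b = [3, 6, 4] (same object as a)
`a.append(31)` → a = [3, 6, 4, 31] (same object as b); b = [3, 6, 4, 31] (same object as a)
`print(b)` → prints [3, 6, 4, 31]

Answer: [3, 6, 4, 31]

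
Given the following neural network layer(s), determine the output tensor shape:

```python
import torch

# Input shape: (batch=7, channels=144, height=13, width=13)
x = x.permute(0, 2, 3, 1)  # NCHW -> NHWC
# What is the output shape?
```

Input: (7, 144, 13, 13) -> Output: (7, 13, 13, 144)

Answer: (7, 13, 13, 144)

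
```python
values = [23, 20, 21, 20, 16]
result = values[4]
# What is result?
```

Trace:
`values = [23, 20, 21, 20, 16]` → values = [23, 20, 21, 20, 16]
`result = values[4]` → result = 16
So result = 16

Answer: 16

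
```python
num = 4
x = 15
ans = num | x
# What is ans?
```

Trace:
`num = 4` → num = 4
`x = 15` → x = 15
`ans = num | x` → ans = 15
So ans = 15

Answer: 15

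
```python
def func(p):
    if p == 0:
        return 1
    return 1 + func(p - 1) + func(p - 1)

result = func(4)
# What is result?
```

func(p) = 1 + 2·func(p-1), func(0)=1. Closed form: (1+1)·2^4 - 1 = 31.

Answer: 31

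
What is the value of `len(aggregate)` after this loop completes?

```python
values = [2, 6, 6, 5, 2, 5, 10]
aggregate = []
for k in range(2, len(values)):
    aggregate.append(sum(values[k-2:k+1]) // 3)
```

Number of 3-element averages
`aggregate` takes the values: [] → [4] → [4, 5] → [4, 5, 4] → [4, 5, 4, 4] → [4, 5, 4, 4, 5]
So `len(aggregate)` = 5

Answer: 5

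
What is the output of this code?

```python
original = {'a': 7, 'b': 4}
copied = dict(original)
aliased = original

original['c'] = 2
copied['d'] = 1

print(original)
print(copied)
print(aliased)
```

Key concept: dict() creates copy, assignment creates alias.
Step by step:
`original = {'a': 7, 'b': 4}` → original = {'a': 7, 'b': 4}
`copied = dict(original)` → copied = {'a': 7, 'b': 4}
`aliased = original` → aliased = {'a': 7, 'b': 4} (same object as original)
`original['c'] = 2` → original = {'a': 7, 'b': 4, 'c': 2} (same object as aliased); aliased = {'a': 7, 'b': 4, 'c': 2} (same object as original)
`copied['d'] = 1` → copied = {'a': 7, 'b': 4, 'd': 1}
`print(original)` → prints {'a': 7, 'b': 4, 'c': 2}
`print(copied)` → prints {'a': 7, 'b': 4, 'd': 1}
`print(aliased)` → prints {'a': 7, 'b': 4, 'c': 2}

Answer:
{'a': 7, 'b': 4, 'c': 2}
{'a': 7, 'b': 4, 'd': 1}
{'a': 7, 'b': 4, 'c': 2}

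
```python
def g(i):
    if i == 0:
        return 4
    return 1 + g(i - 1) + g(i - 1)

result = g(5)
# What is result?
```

g(i) = 1 + 2·g(i-1), g(0)=4. Closed form: (4+1)·2^5 - 1 = 159.

Answer: 159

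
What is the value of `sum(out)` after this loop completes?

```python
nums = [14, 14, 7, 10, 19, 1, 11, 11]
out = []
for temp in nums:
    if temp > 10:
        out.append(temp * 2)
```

Sum of doubled values > 10
`out` takes the values: [] → [28] → [28, 28] → [28, 28, 38] → [28, 28, 38, 22] → [28, 28, 38, 22, 22]
So `sum(out)` = 138

Answer: 138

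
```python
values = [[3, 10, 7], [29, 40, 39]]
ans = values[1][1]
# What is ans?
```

Trace:
`values = [[3, 10, 7], [29, 40, 39]]` → values = [[3, 10, 7], [29, 40, 39]]
`ans = values[1][1]` → ans = 40
So ans = 40

Answer: 40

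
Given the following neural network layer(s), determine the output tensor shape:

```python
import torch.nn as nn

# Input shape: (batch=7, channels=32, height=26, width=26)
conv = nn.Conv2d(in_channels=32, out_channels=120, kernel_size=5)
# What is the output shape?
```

Input: (7, 32, 26, 26) -> Output: (7, 120, 22, 22)

Answer: (7, 120, 22, 22)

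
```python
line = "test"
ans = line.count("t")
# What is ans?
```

Trace:
`line = "test"` → line = 'test'
`ans = line.count("t")` → ans = 2
So ans = 2

Answer: 2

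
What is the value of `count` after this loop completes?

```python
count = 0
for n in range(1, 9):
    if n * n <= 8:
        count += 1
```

Count numbers where n² ≤ 8
`count` takes the values: 0 → 1 → 2

Answer: 2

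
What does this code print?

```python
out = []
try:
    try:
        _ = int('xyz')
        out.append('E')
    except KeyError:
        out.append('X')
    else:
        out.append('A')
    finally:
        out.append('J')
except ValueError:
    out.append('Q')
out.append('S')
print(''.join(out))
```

Execution trace: 'J' (finally) → 'Q' (outer except ValueError) → 'S' (after the try/except). Output: JQS

Answer: JQS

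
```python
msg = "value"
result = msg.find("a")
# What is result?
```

Trace:
`msg = "value"` → msg = 'value'
`result = msg.find("a")` → result = 1
So result = 1

Answer: 1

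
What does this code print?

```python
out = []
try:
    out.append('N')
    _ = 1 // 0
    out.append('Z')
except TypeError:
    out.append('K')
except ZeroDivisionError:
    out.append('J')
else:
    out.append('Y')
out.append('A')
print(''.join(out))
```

Execution trace: 'N' (try body) → 'J' (except ZeroDivisionError) → 'A' (after the try/except). Output: NJA

Answer: NJA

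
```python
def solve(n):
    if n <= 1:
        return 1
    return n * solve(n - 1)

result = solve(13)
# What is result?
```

solve(13) = 13 * 12 * 11 * 10 * 9 * 8 * 7 * 6 * 5 * 4 * 3 * 2 * 1 = 6227020800

Answer: 6227020800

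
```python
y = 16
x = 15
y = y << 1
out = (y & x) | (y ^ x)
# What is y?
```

Trace:
`y = 16` → y = 16
`x = 15` → x = 15
`y = y << 1` → y = 32
`out = (y & x) | (y ^ x)` → out = 47
So y = 32

Answer: 32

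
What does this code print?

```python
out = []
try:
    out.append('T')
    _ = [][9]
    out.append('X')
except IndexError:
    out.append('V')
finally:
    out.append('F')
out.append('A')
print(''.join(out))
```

Execution trace: 'T' (try body) → 'V' (except IndexError) → 'F' (finally) → 'A' (after the try/except). Output: TVFA

Answer: TVFA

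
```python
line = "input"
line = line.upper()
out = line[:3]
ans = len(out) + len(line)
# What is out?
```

Trace:
`line = "input"` → line = 'input'
`line = line.upper()` → line = 'INPUT'
`out = line[:3]` → out = 'INP'
`ans = len(out) + len(line)` → ans = 8
So out = 'INP'

Answer: 'INP'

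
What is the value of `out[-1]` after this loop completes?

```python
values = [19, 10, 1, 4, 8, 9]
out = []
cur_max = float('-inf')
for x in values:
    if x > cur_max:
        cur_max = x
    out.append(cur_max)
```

Running max ends at 19
`out` takes the values: [] → [19] → [19, 19] → [19, 19, 19] → [19, 19, 19, 19] → [19, 19, 19, 19, 19] → [19, 19, 19, 19, 19, 19]
So `out[-1]` = 19

Answer: 19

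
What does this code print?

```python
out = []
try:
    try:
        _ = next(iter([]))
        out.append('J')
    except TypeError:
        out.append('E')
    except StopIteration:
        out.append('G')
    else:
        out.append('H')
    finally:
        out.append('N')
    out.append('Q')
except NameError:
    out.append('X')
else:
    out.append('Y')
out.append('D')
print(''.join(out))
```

Execution trace: 'G' (inner except StopIteration) → 'N' (inner finally) → 'Q' (try body, no exception) → 'Y' (else) → 'D' (after the try/except). Output: GNQYD

Answer: GNQYD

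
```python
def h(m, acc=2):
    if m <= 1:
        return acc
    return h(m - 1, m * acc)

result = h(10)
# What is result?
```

Accumulator trace (n, acc): (10, 2) -> (9, 20) -> (8, 180) -> (7, 1440) -> (6, 10080) -> (5, 60480) -> (4, 302400) -> (3, 1209600) -> (2, 3628800) -> (1, 7257600) -> return 7257600

Answer: 7257600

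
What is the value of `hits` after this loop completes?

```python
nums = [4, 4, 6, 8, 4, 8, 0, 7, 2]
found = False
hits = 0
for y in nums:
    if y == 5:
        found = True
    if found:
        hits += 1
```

Count elements after first 5 in [4, 4, 6, 8, 4, 8, 0, 7, 2]
`hits` takes the values: 0

Answer: 0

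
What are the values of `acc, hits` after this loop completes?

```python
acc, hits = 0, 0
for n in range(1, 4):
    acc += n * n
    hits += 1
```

Sum of squares and count
`acc, hits` takes the values: (0, 0) → (1, 0) → (1, 1) → (5, 1) → (5, 2) → (14, 2) → (14, 3)

Answer: 14, 3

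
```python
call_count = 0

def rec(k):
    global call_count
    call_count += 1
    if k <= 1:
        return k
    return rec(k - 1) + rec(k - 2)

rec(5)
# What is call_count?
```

Calls(k) = 1 + Calls(k-1) + Calls(k-2); Calls(0)=Calls(1)=1. For k=5 this gives 15.

Answer: 15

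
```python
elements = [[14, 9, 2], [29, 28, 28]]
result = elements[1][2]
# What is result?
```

Trace:
`elements = [[14, 9, 2], [29, 28, 28]]` → elements = [[14, 9, 2], [29, 28, 28]]
`result = elements[1][2]` → result = 28
So result = 28

Answer: 28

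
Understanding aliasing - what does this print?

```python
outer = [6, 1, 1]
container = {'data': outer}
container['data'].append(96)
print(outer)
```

Key concept: dict holds reference to list.
Step by step:
`outer = [6, 1, 1]` → outer = [6, 1, 1]
`container = {'data': outer}` → container = {'data': [6, 1, 1]}
`container['data'].append(96)` → outer = [6, 1, 1, 96]; container = {'data': [6, 1, 1, 96]}
`print(outer)` → prints [6, 1, 1, 96]

Answer: [6, 1, 1, 96]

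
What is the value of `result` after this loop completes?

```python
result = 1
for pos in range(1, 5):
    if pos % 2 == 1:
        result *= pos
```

Product of odd numbers 1 to 4
`result` takes the values: 1 → 3

Answer: 3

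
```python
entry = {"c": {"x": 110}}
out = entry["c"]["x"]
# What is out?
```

Trace:
`entry = {"c": {"x": 110}}` → entry = {'c': {'x': 110}}
`out = entry["c"]["x"]` → out = 110
So out = 110

Answer: 110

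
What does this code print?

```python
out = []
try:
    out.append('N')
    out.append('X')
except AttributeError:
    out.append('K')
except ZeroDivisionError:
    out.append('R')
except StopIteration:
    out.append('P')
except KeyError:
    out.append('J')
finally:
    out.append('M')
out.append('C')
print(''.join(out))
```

Execution trace: 'N' (try body) → 'X' (try body, no exception) → 'M' (finally) → 'C' (after the try/except). Output: NXMC

Answer: NXMC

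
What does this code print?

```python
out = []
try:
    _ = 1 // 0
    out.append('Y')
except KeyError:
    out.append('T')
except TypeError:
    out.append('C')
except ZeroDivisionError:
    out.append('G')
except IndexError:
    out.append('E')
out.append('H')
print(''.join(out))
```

Execution trace: 'G' (except ZeroDivisionError) → 'H' (after the try/except). Output: GH

Answer: GH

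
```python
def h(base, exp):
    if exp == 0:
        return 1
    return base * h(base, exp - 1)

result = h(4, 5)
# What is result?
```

h(4, 5) = 4 * 4 * 4 * 4 * 4 = 1024

Answer: 1024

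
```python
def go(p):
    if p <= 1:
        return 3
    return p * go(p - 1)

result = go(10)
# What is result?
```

go(10) = 10 * 9 * 8 * 7 * 6 * 5 * 4 * 3 * 2 * 3 = 10886400

Answer: 10886400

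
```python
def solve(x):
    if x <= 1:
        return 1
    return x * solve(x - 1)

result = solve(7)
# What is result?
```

solve(7) = 7 * 6 * 5 * 4 * 3 * 2 * 1 = 5040

Answer: 5040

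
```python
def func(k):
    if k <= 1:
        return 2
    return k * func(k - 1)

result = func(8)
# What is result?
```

func(8) = 8 * 7 * 6 * 5 * 4 * 3 * 2 * 2 = 80640

Answer: 80640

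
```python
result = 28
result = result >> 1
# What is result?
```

Trace:
`result = 28` → result = 28
`result = result >> 1` → result = 14
So result = 14

Answer: 14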